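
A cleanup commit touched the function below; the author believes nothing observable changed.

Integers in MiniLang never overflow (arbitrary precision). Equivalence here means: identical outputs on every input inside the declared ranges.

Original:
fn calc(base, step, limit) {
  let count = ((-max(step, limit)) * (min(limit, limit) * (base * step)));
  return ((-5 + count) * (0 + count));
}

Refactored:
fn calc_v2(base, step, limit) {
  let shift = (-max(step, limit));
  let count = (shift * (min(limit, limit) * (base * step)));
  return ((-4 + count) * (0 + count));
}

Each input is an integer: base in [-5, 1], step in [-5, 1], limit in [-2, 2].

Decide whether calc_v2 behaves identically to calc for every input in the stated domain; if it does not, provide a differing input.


At base=-5, step=-5, limit=-2: calc gives 10500, calc_v2 gives 10400.
verdict: not equivalent; witness: base=-5, step=-5, limit=-2


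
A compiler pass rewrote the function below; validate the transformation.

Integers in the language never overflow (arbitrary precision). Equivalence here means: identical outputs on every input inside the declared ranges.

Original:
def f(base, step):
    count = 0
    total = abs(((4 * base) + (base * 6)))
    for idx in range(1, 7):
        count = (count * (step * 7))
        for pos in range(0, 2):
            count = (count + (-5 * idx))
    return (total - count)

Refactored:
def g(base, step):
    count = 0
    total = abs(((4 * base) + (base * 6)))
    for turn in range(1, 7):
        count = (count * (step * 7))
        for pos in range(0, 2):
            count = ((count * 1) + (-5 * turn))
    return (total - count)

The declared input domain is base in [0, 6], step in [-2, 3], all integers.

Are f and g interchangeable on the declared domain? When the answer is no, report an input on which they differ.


Differences: local variable names differ; and arithmetic usage differs; and constant usage differs — yet all 42 inputs agree.
verdict: equivalent


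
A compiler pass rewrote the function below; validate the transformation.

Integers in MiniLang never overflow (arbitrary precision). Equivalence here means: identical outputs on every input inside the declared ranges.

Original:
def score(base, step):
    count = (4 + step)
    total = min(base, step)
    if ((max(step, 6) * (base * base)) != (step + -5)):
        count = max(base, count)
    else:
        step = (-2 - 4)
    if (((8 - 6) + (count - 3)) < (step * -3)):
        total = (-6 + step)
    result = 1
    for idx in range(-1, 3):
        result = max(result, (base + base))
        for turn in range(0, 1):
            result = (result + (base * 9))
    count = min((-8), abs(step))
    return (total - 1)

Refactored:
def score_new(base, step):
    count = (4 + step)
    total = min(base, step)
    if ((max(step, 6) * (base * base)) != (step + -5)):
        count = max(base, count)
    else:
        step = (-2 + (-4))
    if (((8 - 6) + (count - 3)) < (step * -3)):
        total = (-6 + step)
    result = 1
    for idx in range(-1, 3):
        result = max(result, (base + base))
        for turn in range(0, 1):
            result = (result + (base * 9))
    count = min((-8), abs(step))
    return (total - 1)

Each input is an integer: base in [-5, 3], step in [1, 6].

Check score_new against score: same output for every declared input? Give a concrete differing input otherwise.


Although arithmetic usage differs, 54/54 inputs agree.
verdict: equivalent


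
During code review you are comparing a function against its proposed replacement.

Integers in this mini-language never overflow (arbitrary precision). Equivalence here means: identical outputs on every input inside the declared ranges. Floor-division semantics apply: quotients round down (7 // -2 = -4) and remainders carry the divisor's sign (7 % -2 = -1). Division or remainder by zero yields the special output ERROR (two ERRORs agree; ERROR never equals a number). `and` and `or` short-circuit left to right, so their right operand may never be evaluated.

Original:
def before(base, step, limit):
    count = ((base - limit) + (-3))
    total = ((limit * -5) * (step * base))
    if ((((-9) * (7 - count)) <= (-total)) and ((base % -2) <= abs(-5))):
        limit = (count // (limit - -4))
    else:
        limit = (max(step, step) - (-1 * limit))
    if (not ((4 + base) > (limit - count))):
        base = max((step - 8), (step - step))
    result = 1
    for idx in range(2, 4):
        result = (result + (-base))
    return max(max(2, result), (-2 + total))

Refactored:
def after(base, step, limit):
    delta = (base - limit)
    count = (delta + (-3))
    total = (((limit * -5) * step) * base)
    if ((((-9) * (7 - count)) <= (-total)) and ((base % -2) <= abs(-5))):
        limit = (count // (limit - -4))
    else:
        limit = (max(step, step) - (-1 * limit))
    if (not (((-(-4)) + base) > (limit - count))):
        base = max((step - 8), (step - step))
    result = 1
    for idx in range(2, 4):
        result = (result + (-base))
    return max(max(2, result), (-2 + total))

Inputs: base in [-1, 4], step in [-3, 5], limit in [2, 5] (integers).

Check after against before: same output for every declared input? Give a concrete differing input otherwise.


Comparing the listings, the differences include: local variable names differ, plus statement counts differ.
One worked example (base=0, step=4, limit=4) — before: count = -7; total = 0; ((((-9) * (7 - count)) <= (-total)) and ((base % -2) <= abs(-5))) -> true; limit = -1; (not ((4 + base) > (limit - count))) -> true; base = 0; result = 1; [idx=2]; result = 1; [idx=3]; result = 1; return 2; after: delta = -4; count = -7; total = 0; ((((-9) * (7 - count)) <= (-total)) and ((base % -2) <= abs(-5))) -> true; limit = -1; (not (((-(-4)) + base) > (limit - count))) -> true; base = 0; result = 1; [idx=2]; result = 1; [idx=3]; result = 1; return 2; agreement on 2.
An exhaustive pass over the 216 declared inputs shows identical outputs.
verdict: equivalent


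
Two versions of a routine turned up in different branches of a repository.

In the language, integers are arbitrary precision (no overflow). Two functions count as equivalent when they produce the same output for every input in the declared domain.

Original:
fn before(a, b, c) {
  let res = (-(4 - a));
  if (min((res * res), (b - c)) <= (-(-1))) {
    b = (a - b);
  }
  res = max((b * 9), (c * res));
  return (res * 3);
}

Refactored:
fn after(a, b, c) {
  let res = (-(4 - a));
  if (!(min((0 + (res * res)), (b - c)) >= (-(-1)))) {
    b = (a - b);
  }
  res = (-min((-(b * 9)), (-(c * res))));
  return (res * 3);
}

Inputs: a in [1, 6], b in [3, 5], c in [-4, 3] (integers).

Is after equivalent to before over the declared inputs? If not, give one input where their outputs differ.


Consider the input a=1, b=3, c=2.
before: res := -3 | (min((res * res), (b - c)) <= (-(-1))): true | b := -2 | res := -6 | result -18
after: res := -3 | (!(min((0 + (res * res)), (b - c)) >= (-(-1)))): false | res := 27 | result 81
-18 vs 81 — the two versions disagree here.
verdict: not equivalent; witness: a=1, b=3, c=2


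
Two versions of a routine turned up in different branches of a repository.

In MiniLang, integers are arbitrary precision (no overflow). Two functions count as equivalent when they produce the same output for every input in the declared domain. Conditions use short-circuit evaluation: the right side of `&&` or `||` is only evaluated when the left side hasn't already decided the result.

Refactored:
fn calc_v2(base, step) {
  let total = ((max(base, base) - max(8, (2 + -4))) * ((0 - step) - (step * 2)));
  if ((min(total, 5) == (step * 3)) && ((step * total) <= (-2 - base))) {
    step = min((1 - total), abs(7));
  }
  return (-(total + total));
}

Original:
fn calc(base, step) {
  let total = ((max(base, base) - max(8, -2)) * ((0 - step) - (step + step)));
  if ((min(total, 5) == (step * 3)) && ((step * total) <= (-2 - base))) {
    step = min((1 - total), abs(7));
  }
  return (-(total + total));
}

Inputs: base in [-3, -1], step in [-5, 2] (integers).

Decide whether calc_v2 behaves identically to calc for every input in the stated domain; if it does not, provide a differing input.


The two are interchangeable: constant usage differs, arithmetic usage differs, and every declared input agrees.
Spot check at base=-3, step=-2 — calc: total := -66 | ((min(total, 5) == (step * 3)) && ((step * total) <= (-2 - base))): false | result 132. calc_v2: total := -66 | ((min(total, 5) == (step * 3)) && ((step * total) <= (-2 - base))): false | result 132. Both give 132.
Sweeping the whole domain (24 inputs) finds no disagreement.
verdict: equivalent


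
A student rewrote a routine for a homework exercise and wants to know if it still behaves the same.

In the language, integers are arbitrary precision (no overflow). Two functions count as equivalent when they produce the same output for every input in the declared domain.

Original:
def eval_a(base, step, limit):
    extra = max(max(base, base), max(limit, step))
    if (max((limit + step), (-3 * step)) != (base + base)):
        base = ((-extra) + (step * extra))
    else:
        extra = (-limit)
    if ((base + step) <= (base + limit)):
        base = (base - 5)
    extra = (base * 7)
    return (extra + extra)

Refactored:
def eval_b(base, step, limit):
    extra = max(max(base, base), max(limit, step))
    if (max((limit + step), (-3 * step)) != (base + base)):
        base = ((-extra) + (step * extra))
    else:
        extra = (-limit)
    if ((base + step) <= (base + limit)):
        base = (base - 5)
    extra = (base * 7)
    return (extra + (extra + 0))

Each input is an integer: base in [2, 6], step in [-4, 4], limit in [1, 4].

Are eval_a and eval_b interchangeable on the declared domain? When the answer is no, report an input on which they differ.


Side by side, the visible changes include: constant usage differs, plus arithmetic usage differs.
One worked example (base=4, step=4, limit=2) — eval_a: extra := 4 | (max((limit + step), (-3 * step)) != (base + base)): true | base := 12 | ((base + step) <= (base + limit)): false | extra := 84 | result 168; eval_b: extra := 4 | (max((limit + step), (-3 * step)) != (base + base)): true | base := 12 | ((base + step) <= (base + limit)): false | extra := 84 | result 168; agreement on 168.
Sweeping the whole domain (180 inputs) finds no disagreement.
verdict: equivalent


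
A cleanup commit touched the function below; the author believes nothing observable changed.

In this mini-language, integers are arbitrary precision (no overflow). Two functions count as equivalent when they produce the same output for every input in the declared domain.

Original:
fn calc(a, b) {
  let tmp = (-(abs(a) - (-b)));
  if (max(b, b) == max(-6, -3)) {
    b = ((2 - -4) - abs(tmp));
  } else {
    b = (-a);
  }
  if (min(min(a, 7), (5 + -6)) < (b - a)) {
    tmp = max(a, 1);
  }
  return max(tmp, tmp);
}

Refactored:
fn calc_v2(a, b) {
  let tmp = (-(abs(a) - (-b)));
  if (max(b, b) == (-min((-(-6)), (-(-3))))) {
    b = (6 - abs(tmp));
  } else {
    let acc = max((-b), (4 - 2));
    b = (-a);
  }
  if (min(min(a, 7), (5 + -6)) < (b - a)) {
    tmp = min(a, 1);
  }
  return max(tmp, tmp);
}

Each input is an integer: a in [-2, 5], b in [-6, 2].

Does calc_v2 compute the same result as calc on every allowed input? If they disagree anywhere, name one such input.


Not equivalent: a=-2, b=-6 separates them (1 vs -2).
calc: tmp=4, then (max(b, b) == max(-6, -3)) is false, then b=2, then (min(min(a, 7), (5 + -6)) < (b - a)) is true, then tmp=1, then returns 1
calc_v2: tmp=4, then (max(b, b) == (-min((-(-6)), (-(-3))))) is false, then acc=6, then b=2, then (min(min(a, 7), (5 + -6)) < (b - a)) is true, then tmp=-2, then returns -2
verdict: not equivalent; witness: a=-2, b=-6


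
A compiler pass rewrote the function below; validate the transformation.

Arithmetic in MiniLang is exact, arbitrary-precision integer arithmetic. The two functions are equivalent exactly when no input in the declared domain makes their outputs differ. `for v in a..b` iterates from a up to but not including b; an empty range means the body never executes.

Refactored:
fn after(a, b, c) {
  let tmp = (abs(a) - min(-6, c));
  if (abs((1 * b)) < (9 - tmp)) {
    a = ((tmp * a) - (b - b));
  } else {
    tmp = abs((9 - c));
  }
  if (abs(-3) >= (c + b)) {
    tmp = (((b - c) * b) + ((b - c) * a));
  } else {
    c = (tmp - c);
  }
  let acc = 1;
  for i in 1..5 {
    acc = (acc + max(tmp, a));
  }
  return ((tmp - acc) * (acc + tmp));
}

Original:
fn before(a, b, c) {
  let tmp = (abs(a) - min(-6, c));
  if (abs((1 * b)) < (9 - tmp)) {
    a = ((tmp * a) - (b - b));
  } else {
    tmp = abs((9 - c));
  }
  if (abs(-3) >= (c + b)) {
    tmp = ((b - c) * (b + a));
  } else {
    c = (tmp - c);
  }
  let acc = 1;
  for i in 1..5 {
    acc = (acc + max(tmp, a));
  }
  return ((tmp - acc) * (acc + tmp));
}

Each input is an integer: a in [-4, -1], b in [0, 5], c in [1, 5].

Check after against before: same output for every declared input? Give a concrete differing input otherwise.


Comparing the listings, the differences include: arithmetic usage differs.
Spot check at a=-1, b=0, c=5 — before: tmp = 7; (abs((1 * b)) < (9 - tmp)) -> true; a = -7; (abs(-3) >= (c + b)) -> false; c = 2; acc = 1; [i=1]; acc = 8; [i=2]; acc = 15; [i=3]; acc = 22; [i=4]; acc = 29; return -792. after: tmp = 7; (abs((1 * b)) < (9 - tmp)) -> true; a = -7; (abs(-3) >= (c + b)) -> false; c = 2; acc = 1; [i=1]; acc = 8; [i=2]; acc = 15; [i=3]; acc = 22; [i=4]; acc = 29; return -792. Both give -792.
Checked all 120 inputs in the declared domain: the outputs agree on every one.
verdict: equivalent


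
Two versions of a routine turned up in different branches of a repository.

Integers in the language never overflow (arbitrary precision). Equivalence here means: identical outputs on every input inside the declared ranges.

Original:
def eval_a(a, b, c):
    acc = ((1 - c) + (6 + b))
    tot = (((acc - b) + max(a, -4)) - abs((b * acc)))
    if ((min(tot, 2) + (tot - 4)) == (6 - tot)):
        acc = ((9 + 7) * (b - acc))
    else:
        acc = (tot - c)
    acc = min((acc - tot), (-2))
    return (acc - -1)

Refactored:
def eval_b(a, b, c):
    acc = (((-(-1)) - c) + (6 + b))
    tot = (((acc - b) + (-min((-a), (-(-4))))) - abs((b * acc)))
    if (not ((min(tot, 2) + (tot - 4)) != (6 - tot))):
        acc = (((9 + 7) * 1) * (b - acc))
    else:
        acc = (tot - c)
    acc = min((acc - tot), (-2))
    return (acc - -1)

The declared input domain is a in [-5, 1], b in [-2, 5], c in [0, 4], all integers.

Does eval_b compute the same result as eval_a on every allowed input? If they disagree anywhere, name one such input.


The two are interchangeable: boolean connective usage differs; min/max/abs usage differs; arithmetic usage differs; constant usage differs; comparison usage differs, and every declared input agrees.
Tracing a=-2, b=1, c=4: eval_a: acc=4, then tot=-3, then ((min(tot, 2) + (tot - 4)) == (6 - tot)) is false, then acc=-7, then acc=-4, then returns -3 | eval_b: acc=4, then tot=-3, then (not ((min(tot, 2) + (tot - 4)) != (6 - tot))) is false, then acc=-7, then acc=-4, then returns -3 — matching result -3.
Sweeping the whole domain (280 inputs) finds no disagreement.
verdict: equivalent


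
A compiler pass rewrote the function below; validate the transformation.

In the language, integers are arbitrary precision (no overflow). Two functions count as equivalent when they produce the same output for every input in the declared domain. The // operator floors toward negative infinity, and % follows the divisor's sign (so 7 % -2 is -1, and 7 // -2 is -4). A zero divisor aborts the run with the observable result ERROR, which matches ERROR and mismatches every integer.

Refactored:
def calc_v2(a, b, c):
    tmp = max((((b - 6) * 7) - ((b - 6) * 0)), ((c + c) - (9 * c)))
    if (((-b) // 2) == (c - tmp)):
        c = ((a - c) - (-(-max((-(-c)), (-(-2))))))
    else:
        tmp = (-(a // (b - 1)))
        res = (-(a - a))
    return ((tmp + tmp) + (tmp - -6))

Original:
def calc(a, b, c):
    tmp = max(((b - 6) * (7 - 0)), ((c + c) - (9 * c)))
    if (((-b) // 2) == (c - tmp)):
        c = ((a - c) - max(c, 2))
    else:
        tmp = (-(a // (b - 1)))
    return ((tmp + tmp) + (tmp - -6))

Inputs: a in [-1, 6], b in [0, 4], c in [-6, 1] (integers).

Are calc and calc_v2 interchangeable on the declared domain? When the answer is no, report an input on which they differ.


Side by side, the visible changes include: arithmetic usage differs, and statement counts differ, and constant usage differs, and local variable names differ.
Tracing a=3, b=2, c=-2: calc: tmp = 14; (((-b) // 2) == (c - tmp)) -> false; tmp = -3; return -3 | calc_v2: tmp = 14; (((-b) // 2) == (c - tmp)) -> false; tmp = -3; res = 0; return -3 — matching result -3.
An exhaustive pass over the 320 declared inputs shows identical outputs.
verdict: equivalent


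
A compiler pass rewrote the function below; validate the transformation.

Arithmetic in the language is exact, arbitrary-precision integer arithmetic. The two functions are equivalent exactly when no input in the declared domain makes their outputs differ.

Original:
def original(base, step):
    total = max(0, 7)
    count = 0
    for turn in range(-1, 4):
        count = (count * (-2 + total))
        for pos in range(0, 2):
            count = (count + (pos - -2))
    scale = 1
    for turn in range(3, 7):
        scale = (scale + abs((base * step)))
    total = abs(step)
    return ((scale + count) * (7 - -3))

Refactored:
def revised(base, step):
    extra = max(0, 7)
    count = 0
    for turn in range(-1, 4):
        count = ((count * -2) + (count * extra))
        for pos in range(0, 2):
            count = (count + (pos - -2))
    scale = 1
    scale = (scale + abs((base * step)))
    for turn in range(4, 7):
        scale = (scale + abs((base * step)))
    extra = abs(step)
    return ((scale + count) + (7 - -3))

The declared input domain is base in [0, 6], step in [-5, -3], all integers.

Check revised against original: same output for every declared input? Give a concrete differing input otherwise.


Input base=0, step=-5: 39060 from original versus 3916 from revised.
verdict: not equivalent; witness: base=0, step=-5


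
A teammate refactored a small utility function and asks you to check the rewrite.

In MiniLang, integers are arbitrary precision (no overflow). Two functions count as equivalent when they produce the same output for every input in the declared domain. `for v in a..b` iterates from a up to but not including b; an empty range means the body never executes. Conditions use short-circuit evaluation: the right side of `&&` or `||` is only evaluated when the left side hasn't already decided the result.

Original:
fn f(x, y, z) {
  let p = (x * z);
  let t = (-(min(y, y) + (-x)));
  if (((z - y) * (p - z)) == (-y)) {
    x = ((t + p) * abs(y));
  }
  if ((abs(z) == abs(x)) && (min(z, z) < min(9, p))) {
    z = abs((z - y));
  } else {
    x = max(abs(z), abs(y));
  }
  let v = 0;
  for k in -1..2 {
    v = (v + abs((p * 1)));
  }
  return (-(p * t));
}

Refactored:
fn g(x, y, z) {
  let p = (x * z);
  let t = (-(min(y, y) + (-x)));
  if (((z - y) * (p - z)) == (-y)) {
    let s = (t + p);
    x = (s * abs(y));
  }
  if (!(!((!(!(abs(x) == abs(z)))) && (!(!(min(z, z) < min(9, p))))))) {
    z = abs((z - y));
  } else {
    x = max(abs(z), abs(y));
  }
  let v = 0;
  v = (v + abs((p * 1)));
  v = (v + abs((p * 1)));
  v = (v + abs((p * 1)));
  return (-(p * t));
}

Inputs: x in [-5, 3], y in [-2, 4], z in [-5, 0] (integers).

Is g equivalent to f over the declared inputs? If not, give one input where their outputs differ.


Equivalent — the differences include loop structure differs, and constant usage differs, and statement counts differ, and arithmetic usage differs, and boolean connective usage differs, and local variable names differ, and min/max/abs usage differs, yet no declared input distinguishes the two.
Tracing x=-4, y=-1, z=-1: f: p becomes 4; next t becomes -3; next (((z - y) * (p - z)) == (-y)) evaluates to false; next ((abs(z) == abs(x)) && (min(z, z) < min(9, p))) evaluates to false; next x becomes 1; next v becomes 0; next at k=-1:; next v becomes 4; next at k=0:; next v becomes 8; next at k=1:; next v becomes 12; next final value 12 | g: p becomes 4; next t becomes -3; next (((z - y) * (p - z)) == (-y)) evaluates to false; next (!(!((!(!(abs(x) == abs(z)))) && (!(!(min(z, z) < min(9, p))))))) evaluates to false; next x becomes 1; next v becomes 0; next v becomes 4; next v becomes 8; next v becomes 12; next final value 12 — matching result 12.
Checked all 378 inputs in the declared domain: the outputs agree on every one.
verdict: equivalent


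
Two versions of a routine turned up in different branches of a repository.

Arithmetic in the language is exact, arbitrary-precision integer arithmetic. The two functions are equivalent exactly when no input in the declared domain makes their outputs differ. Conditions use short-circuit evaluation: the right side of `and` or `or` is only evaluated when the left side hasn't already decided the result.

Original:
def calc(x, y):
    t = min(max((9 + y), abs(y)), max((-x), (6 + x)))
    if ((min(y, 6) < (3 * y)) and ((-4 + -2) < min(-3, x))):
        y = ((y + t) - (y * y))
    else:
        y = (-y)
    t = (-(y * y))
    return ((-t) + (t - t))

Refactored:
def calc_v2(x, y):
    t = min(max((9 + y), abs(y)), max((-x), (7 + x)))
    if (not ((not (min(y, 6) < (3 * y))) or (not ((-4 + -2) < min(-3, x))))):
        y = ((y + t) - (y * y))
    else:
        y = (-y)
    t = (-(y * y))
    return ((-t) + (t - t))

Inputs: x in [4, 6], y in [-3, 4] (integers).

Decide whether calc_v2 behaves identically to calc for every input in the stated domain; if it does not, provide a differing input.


These are not equivalent — on x=4, y=2 the outputs split (64 vs 81).
calc: t := 10 | ((min(y, 6) < (3 * y)) and ((-4 + -2) < min(-3, x))): true | y := 8 | t := -64 | result 64
calc_v2: t := 11 | (not ((not (min(y, 6) < (3 * y))) or (not ((-4 + -2) < min(-3, x))))): true | y := 9 | t := -81 | result 81
verdict: not equivalent; witness: x=4, y=2


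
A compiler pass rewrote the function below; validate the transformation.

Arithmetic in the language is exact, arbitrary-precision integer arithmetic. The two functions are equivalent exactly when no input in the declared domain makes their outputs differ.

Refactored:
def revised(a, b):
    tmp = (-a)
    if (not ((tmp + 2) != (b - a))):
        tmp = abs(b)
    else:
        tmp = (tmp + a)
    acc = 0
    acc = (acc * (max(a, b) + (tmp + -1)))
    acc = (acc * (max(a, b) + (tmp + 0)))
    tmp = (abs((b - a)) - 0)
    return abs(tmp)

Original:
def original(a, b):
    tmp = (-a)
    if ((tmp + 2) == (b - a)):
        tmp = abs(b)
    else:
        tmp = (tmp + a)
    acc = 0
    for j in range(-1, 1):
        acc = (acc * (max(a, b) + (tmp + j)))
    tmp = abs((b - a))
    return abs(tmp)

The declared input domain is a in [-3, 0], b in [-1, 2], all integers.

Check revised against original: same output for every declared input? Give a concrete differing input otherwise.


The two are interchangeable: loop structure differs; boolean connective usage differs; arithmetic usage differs; comparison usage differs; constant usage differs; local variable names differ; min/max/abs usage differs, and every declared input agrees.
Tracing a=0, b=1: original: tmp becomes 0; next ((tmp + 2) == (b - a)) evaluates to false; next tmp becomes 0; next acc becomes 0; next at j=-1:; next acc becomes 0; next at j=0:; next acc becomes 0; next tmp becomes 1; next final value 1 | revised: tmp becomes 0; next (not ((tmp + 2) != (b - a))) evaluates to false; next tmp becomes 0; next acc becomes 0; next acc becomes 0; next acc becomes 0; next tmp becomes 1; next final value 1 — matching result 1.
Sweeping the whole domain (16 inputs) finds no disagreement.
verdict: equivalent


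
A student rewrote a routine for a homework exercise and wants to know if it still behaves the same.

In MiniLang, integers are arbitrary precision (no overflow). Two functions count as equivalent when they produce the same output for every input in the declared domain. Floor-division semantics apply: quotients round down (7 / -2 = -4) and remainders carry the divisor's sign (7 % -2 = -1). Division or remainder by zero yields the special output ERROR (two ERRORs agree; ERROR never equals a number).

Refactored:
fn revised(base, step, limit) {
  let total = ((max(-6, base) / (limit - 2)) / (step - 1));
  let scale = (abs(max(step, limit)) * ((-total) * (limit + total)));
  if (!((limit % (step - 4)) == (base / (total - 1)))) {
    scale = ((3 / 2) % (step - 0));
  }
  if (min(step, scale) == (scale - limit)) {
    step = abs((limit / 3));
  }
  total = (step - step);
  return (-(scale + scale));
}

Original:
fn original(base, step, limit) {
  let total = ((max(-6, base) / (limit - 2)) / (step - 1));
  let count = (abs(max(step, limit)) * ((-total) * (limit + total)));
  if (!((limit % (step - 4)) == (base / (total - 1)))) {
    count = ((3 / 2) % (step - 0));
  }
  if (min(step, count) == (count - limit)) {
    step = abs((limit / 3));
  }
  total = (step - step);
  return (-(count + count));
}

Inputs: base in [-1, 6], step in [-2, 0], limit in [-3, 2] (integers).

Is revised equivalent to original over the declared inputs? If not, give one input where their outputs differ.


Behavior is preserved: although local variable names differ, the outputs never diverge.
As a probe, take base=5, step=0, limit=2: original runs a zero divisor aborts: ERROR; revised runs a zero divisor aborts: ERROR; both end at ERROR.
An exhaustive pass over the 144 declared inputs shows identical outputs.
verdict: equivalent


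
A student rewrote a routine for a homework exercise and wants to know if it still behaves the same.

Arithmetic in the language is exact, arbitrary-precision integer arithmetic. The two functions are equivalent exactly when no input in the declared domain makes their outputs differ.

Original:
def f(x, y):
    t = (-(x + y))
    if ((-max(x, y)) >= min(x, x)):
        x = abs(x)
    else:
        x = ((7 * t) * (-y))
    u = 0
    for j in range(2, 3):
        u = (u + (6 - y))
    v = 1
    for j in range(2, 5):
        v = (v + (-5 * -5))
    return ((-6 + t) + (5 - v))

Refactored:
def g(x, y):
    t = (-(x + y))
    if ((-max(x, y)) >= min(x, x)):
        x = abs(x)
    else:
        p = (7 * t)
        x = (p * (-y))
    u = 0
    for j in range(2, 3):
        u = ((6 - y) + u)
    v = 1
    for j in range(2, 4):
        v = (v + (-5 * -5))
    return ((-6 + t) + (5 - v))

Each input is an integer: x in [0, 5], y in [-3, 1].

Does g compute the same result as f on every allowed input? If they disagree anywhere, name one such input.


Take x=0, y=-3.
f: t=3, then ((-max(x, y)) >= min(x, x)) is true, then x=0, then u=0, then (j=2), then u=9, then v=1, then (j=2), then v=26, then (j=3), then v=51, then (j=4), then v=76, then returns -74
g: t=3, then ((-max(x, y)) >= min(x, x)) is true, then x=0, then u=0, then (j=2), then u=9, then v=1, then (j=2), then v=26, then (j=3), then v=51, then returns -49
-74 vs -49 — the two versions disagree here.
verdict: not equivalent; witness: x=0, y=-3


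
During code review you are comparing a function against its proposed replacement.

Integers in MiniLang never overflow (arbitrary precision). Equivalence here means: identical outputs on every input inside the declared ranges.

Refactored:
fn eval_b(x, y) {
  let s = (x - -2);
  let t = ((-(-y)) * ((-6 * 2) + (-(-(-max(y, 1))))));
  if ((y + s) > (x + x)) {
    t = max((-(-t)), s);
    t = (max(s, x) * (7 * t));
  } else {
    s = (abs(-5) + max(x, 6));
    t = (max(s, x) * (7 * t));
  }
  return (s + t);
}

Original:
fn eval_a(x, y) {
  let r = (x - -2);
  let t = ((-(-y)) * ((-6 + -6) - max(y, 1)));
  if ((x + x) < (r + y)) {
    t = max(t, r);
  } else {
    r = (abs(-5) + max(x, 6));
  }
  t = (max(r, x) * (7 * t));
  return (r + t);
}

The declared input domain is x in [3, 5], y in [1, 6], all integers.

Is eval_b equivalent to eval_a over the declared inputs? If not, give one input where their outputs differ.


This is a faithful refactor — statement counts differ, comparison usage differs, constant usage differs, local variable names differ, arithmetic usage differs, min/max/abs usage differs, but the computed results match everywhere.
One worked example (x=5, y=2) — eval_a: r becomes 7; next t becomes -28; next ((x + x) < (r + y)) evaluates to false; next r becomes 11; next t becomes -2156; next final value -2145; eval_b: s becomes 7; next t becomes -28; next ((y + s) > (x + x)) evaluates to false; next s becomes 11; next t becomes -2156; next final value -2145; agreement on -2145.
Across all 18 domain points the two functions coincide.
verdict: equivalent


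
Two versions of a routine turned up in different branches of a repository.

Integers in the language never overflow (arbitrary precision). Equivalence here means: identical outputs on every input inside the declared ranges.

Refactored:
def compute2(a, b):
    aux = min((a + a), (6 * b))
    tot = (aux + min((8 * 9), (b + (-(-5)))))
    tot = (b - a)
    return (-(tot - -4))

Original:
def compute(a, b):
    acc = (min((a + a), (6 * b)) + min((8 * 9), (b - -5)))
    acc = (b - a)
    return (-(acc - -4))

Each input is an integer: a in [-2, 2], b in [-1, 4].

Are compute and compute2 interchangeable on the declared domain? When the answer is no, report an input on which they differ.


This is a faithful refactor — statement counts differ, plus local variable names differ, plus arithmetic usage differs, but the computed results match everywhere.
One worked example (a=-1, b=-1) — compute: acc becomes -2; next acc becomes 0; next final value -4; compute2: aux becomes -6; next tot becomes -2; next tot becomes 0; next final value -4; agreement on -4.
Checked all 30 inputs in the declared domain: the outputs agree on every one.
verdict: equivalent


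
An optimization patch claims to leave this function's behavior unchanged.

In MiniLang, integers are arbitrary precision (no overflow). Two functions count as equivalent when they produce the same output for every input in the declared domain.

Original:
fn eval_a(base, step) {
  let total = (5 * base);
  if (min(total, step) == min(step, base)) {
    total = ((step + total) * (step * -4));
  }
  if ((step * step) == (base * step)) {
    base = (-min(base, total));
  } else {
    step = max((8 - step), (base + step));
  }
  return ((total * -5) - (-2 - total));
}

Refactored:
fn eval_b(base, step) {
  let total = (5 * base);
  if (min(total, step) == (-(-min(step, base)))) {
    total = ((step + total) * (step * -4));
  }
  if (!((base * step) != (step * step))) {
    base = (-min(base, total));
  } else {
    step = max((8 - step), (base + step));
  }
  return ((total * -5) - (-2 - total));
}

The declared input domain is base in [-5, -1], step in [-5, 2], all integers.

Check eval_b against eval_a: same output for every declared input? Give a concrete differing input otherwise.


This is a faithful refactor — boolean connective usage differs; and comparison usage differs, but the computed results match everywhere.
One worked example (base=-2, step=-1) — eval_a: total becomes -10; next (min(total, step) == min(step, base)) evaluates to false; next ((step * step) == (base * step)) evaluates to false; next step becomes 9; next final value 42; eval_b: total becomes -10; next (min(total, step) == (-(-min(step, base)))) evaluates to false; next (!((base * step) != (step * step))) evaluates to false; next step becomes 9; next final value 42; agreement on 42.
Every one of the 40 inputs gives matching results.
verdict: equivalent


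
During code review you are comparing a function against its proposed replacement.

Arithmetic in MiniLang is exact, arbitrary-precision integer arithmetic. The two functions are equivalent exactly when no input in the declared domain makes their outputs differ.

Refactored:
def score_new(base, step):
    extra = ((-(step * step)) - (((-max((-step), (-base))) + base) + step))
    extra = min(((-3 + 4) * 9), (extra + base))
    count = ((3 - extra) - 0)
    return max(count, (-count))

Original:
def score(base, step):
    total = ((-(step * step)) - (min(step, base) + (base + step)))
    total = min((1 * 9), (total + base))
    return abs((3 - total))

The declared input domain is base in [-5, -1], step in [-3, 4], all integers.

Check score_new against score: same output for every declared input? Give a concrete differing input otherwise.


Behavior is preserved: although statement counts differ, plus constant usage differs, plus arithmetic usage differs, plus min/max/abs usage differs, plus local variable names differ, the outputs never diverge.
As a probe, take base=-1, step=4: score runs total := -18 | total := -19 | result 22; score_new runs extra := -18 | extra := -19 | count := 22 | result 22; both end at 22.
Across all 40 domain points the two functions coincide.
verdict: equivalent


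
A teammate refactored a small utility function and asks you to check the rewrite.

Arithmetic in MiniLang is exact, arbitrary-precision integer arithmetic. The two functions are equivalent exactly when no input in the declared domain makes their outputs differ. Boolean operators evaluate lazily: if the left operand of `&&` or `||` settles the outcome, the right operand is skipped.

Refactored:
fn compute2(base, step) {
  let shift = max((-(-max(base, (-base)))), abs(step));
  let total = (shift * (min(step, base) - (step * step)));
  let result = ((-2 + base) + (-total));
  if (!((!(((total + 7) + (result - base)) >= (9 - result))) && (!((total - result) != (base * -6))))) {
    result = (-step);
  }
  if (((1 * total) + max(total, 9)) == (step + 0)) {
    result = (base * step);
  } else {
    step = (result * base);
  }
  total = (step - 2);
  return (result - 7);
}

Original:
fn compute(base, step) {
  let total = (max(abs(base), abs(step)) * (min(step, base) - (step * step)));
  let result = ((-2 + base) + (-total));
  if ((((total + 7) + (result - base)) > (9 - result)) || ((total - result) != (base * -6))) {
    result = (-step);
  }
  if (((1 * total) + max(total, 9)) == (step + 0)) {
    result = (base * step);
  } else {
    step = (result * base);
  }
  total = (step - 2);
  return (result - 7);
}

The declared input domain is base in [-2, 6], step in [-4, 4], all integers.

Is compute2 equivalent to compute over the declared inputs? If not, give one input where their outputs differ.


Equivalent. The edit looks behavioral (`(((total + 7) + (result - base)) > (9 - result))` became `(((total + 7) + (result - base)) >= (9 - result))`), but over these ranges it never changes the outcome.
Checked all 81 inputs in the declared domain: the outputs agree on every one.
One worked example (base=3, step=2) — compute: total = -6; result = 7; ((((total + 7) + (result - base)) > (9 - result)) || ((total - result) != (base * -6))) -> true; result = -2; (((1 * total) + max(total, 9)) == (step + 0)) -> false; step = -6; total = -8; return -9; compute2: shift = 3; total = -6; result = 7; (!((!(((total + 7) + (result - base)) >= (9 - result))) && (!((total - result) != (base * -6))))) -> true; result = -2; (((1 * total) + max(total, 9)) == (step + 0)) -> false; step = -6; total = -8; return -9; agreement on -9.
verdict: equivalent


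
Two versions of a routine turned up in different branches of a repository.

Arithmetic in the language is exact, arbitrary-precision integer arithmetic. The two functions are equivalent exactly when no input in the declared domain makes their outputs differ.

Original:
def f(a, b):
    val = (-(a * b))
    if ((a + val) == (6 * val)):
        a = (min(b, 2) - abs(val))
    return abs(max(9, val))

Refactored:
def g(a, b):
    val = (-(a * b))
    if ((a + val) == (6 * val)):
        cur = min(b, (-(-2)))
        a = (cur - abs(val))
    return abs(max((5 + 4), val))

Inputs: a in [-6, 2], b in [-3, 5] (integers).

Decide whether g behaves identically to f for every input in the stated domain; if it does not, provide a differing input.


Behavior is preserved: although constant usage differs, plus local variable names differ, plus statement counts differ, plus arithmetic usage differs, the outputs never diverge.
One worked example (a=-4, b=1) — f: val = 4; ((a + val) == (6 * val)) -> false; return 9; g: val = 4; ((a + val) == (6 * val)) -> false; return 9; agreement on 9.
Every one of the 81 inputs gives matching results.
verdict: equivalent


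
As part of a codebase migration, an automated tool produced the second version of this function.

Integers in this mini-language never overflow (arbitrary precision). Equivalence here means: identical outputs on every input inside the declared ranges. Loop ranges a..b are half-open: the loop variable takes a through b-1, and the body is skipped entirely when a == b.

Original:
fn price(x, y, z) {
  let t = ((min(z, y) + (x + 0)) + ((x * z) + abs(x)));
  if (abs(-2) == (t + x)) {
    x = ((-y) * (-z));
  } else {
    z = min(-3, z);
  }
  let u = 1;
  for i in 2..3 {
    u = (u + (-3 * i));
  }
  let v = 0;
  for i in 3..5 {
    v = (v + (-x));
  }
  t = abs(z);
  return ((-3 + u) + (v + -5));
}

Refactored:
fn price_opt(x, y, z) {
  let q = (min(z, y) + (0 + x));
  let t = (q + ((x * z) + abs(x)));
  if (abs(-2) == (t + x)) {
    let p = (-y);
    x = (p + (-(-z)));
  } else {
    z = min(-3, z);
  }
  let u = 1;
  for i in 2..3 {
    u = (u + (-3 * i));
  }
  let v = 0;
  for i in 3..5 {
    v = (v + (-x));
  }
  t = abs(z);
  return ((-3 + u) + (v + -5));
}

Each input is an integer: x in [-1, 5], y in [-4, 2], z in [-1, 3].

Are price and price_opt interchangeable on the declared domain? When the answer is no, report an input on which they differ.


Take x=0, y=2, z=2.
price: t becomes 2; next (abs(-2) == (t + x)) evaluates to true; next x becomes 4; next u becomes 1; next at i=2:; next u becomes -5; next v becomes 0; next at i=3:; next v becomes -4; next at i=4:; next v becomes -8; next t becomes 2; next final value -21
price_opt: q becomes 2; next t becomes 2; next (abs(-2) == (t + x)) evaluates to true; next p becomes -2; next x becomes 0; next u becomes 1; next at i=2:; next u becomes -5; next v becomes 0; next at i=3:; next v becomes 0; next at i=4:; next v becomes 0; next t becomes 2; next final value -13
-21 against -13: the behavior changed.
verdict: not equivalent; witness: x=0, y=2, z=2


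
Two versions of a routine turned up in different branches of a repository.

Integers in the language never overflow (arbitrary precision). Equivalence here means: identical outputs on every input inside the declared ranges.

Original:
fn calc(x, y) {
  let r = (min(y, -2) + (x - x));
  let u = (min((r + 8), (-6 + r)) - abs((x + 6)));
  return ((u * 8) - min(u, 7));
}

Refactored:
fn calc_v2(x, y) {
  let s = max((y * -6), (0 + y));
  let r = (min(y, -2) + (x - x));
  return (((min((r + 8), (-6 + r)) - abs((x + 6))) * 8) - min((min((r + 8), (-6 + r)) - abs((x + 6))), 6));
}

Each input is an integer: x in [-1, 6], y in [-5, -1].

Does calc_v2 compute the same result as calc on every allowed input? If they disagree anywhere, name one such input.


The suspicious edit (`7` became `6`) never changes the result for any input inside the declared domain.
One worked example (x=5, y=-3) — calc: r becomes -3; next u becomes -20; next final value -140; calc_v2: s becomes 18; next r becomes -3; next final value -140; agreement on -140.
Sweeping the whole domain (40 inputs) finds no disagreement.
verdict: equivalent


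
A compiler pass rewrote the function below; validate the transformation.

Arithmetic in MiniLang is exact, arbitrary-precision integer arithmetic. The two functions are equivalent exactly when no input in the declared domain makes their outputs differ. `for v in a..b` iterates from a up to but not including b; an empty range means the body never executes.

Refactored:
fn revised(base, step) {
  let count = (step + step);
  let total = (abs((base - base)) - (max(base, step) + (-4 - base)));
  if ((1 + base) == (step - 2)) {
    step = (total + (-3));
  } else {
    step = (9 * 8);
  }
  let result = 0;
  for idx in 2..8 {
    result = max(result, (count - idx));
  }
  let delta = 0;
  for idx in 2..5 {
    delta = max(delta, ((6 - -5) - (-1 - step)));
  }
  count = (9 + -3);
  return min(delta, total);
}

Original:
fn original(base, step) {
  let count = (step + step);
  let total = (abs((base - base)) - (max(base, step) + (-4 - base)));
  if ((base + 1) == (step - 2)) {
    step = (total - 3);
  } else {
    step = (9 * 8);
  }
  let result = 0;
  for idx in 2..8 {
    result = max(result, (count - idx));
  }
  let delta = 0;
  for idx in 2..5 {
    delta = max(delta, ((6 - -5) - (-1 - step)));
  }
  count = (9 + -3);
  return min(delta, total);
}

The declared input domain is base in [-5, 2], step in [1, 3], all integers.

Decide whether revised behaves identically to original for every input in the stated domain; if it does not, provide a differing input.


This is a faithful refactor — arithmetic usage differs, but the computed results match everywhere.
As a probe, take base=-1, step=3: original runs count=6, then total=0, then ((base + 1) == (step - 2)) is false, then step=72, then result=0, then (idx=2), then result=4, then (idx=3), then result=4, then (idx=4), then result=4, then (idx=5), then result=4, then (idx=6), then result=4, then (idx=7), then result=4, then delta=0, then (idx=2), then delta=84, then (idx=3), then delta=84, then (idx=4), then delta=84, then count=6, then returns 0; revised runs count=6, then total=0, then ((1 + base) == (step - 2)) is false, then step=72, then result=0, then (idx=2), then result=4, then (idx=3), then result=4, then (idx=4), then result=4, then (idx=5), then result=4, then (idx=6), then result=4, then (idx=7), then result=4, then delta=0, then (idx=2), then delta=84, then (idx=3), then delta=84, then (idx=4), then delta=84, then count=6, then returns 0; both end at 0.
Across all 24 domain points the two functions coincide.
verdict: equivalent
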